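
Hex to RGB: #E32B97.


E3 → 227 (R)
2B → 43 (G)
97 → 151 (B)
= RGB(227, 43, 151)


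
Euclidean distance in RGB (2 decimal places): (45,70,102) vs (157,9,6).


d = √[(R₁-R₂)² + (G₁-G₂)² + (B₁-B₂)²]
d = √[(45-157)² + (70-9)² + (102-6)²]
d = √[12544 + 3721 + 9216]
d = √25481
d ≈ 159.63


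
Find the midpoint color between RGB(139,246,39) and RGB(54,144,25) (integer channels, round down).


Midpoint: each channel = ⌊(C₁+C₂)/2⌋
R: ⌊(139+54)/2⌋ = 96
G: ⌊(246+144)/2⌋ = 195
B: ⌊(39+25)/2⌋ = 32
= RGB(96, 195, 32)


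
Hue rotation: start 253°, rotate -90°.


New hue = (H + rotation) mod 360
New hue = (253 -90) mod 360
= 163 mod 360
= 163°


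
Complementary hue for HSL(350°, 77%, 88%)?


Complement = opposite side of color wheel = hue + 180°
H' = (350 + 180) mod 360 = 170°
S and L unchanged.
= HSL(170°, 77%, 88%)


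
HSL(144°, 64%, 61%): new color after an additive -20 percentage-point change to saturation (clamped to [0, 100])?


Original S = 64%
Adjustment = -20 percentage points
New S = 64 + (-20) = 44
Clamp to [0, 100] → 44
= HSL(144°, 44%, 61%)


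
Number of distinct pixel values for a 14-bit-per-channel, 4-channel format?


Total bits = 14 bits/channel × 4 channels = 56 bits
Distinct pixel values = 2^56
= 72,057,594,037,927,936 pixel values


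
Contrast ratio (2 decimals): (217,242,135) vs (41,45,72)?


Linearize each sRGB channel c=v/255: c/12.92 if c ≤ 0.04045 else ((c+0.055)/1.055)^2.4
L = 0.2126×R_lin + 0.7152×G_lin + 0.0722×B_lin
Color 1 (217,242,135):
  R=217: 217/255≈0.8510 > 0.04045 → ((0.8510+0.055)/1.055)^2.4 ≈ 0.69387
  G=242: 242/255≈0.9490 > 0.04045 → ((0.9490+0.055)/1.055)^2.4 ≈ 0.88792
  B=135: 135/255≈0.5294 > 0.04045 → ((0.5294+0.055)/1.055)^2.4 ≈ 0.24228
  L1 = 0.2126×0.69387 + 0.7152×0.88792 + 0.0722×0.24228 ≈ 0.80005
Color 2 (41,45,72):
  R=41: 41/255≈0.1608 > 0.04045 → ((0.1608+0.055)/1.055)^2.4 ≈ 0.02217
  G=45: 45/255≈0.1765 > 0.04045 → ((0.1765+0.055)/1.055)^2.4 ≈ 0.02624
  B=72: 72/255≈0.2824 > 0.04045 → ((0.2824+0.055)/1.055)^2.4 ≈ 0.06480
  L2 = 0.2126×0.02217 + 0.7152×0.02624 + 0.0722×0.06480 ≈ 0.02816
Lighter = 0.80005, Darker = 0.02816
Ratio = (L_lighter + 0.05) / (L_darker + 0.05)
Ratio = (0.80005 + 0.05) / (0.02816 + 0.05) = 0.85005 / 0.07816 ≈ 10.8757
Ratio ≈ 10.88:1


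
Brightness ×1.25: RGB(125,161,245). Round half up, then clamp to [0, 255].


Multiply each channel by 1.25, round half up, clamp to [0, 255]
R: 125×1.25 = 156.25 → round → 156
G: 161×1.25 = 201.25 → round → 201
B: 245×1.25 = 306.25 → round → 306 → clamp → 255
= RGB(156, 201, 255)


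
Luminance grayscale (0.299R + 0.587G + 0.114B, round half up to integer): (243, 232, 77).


Gray = 0.299×R + 0.587×G + 0.114×B
Gray = 0.299×243 + 0.587×232 + 0.114×77
Gray = 72.657 + 136.184 + 8.778
Gray = 217.619 → round half up → 218
Gray = 218


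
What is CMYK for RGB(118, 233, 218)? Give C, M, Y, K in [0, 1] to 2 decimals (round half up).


R'=118/255≈0.4627, G'=233/255≈0.9137, B'=218/255≈0.8549
K = 1 - max(R',G',B') = 1 - 233/255 = 22/255 = 0.08627… → 0.09
(1-R'-K)/(1-K) simplifies to (max-R)/max with max = 233:
C = (233-118)/233 = 115/233 = 0.49356… → 0.49
M = (233-233)/233 = 0/233 = 0 → 0.00
Y = (233-218)/233 = 15/233 = 0.06437… → 0.06
= CMYK(0.49, 0.00, 0.06, 0.09)


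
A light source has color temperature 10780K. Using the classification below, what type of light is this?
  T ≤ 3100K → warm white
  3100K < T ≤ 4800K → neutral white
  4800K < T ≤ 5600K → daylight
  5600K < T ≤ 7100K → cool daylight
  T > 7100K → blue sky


Temperature: 10780K
10780K > 7100K → blue sky
Classification: blue sky


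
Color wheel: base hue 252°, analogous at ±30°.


Base hue: 252°
Left analog: (252 - 30) mod 360 = 222°
Right analog: (252 + 30) mod 360 = 282°
Analogous hues = 222° and 282°


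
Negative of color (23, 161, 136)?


Invert: (255-R, 255-G, 255-B)
R: 255-23 = 232
G: 255-161 = 94
B: 255-136 = 119
= RGB(232, 94, 119)


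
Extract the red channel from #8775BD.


Color: #8775BD
R = 87 = 135
G = 75 = 117
B = BD = 189
Red = 135


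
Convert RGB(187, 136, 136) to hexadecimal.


R = 187 → BB (hex)
G = 136 → 88 (hex)
B = 136 → 88 (hex)
Hex = #BB8888


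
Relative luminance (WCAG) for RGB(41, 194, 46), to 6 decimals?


Linearize each channel (sRGB transfer function): c = v/255; c_lin = c/12.92 if c ≤ 0.04045, else ((c+0.055)/1.055)^2.4
  R: 41/255 ≈ 0.160784 > 0.04045 → ((0.160784+0.055)/1.055)^2.4 ≈ 0.022174
  G: 194/255 ≈ 0.760784 > 0.04045 → ((0.760784+0.055)/1.055)^2.4 ≈ 0.539479
  B: 46/255 ≈ 0.180392 > 0.04045 → ((0.180392+0.055)/1.055)^2.4 ≈ 0.027321
R_lin = 0.022174, G_lin = 0.539479, B_lin = 0.027321
L = 0.2126×R + 0.7152×G + 0.0722×B
L = 0.2126×0.022174 + 0.7152×0.539479 + 0.0722×0.027321
L ≈ 0.392522


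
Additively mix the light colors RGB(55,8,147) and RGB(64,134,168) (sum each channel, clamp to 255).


Additive: each channel = min(255, C₁+C₂)
R: 55+64 = 119 → 119
G: 8+134 = 142 → 142
B: 147+168 = 315 → 255
= RGB(119, 142, 255)


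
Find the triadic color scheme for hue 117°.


Triadic: equally spaced at 120° intervals
H1 = 117°
H2 = (117 + 120) mod 360 = 237°
H3 = (117 + 240) mod 360 = 357°
Triadic = 117°, 237°, 357°


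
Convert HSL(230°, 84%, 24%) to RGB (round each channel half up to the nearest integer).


H=230°, S=0.84, L=0.24
C = (1-|2L-1|)×S = (1-|-0.52|)×0.84 = 0.4032
H' = H/60 = 230/60 ≈ 3.8333; X = C×(1-|H' mod 2 - 1|) = 0.0672
m = L - C/2 = 0.24 - 0.2016 = 0.0384
Sector ⌊H'⌋ = 3 → (R',G',B') = (0.0, 0.0672, 0.4032)
RGB = ((R'+m)×255, (G'+m)×255, (B'+m)×255) = (9.792, 26.928, 112.608)
Round half up → RGB(10, 27, 113)


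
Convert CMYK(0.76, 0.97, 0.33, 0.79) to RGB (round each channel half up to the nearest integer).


R = 255 × (1-C) × (1-K) = 255 × 0.24 × 0.21 = 12.852 → 13
G = 255 × (1-M) × (1-K) = 255 × 0.03 × 0.21 = 1.6065 → 2
B = 255 × (1-Y) × (1-K) = 255 × 0.67 × 0.21 = 35.8785 → 36
= RGB(13, 2, 36)


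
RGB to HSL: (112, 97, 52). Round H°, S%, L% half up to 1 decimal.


Normalize: R'=112/255≈0.4392, G'=97/255≈0.3804, B'=52/255≈0.2039
Max=112/255, Min=52/255, Δ=Max-Min=60/255
L = (Max+Min)/2 = (112+52)/510 = 164/510 = 0.32156… → L = 32.2%
L ≤ 0.5 → S = Δ/(Max+Min) = 60/(112+52) = 60/164 = 0.36585… → S = 36.6%
(the 1/255 factors cancel in S and H, so raw channel differences can be used)
Max is R' → H = 60 × (((G-B)/Δ) mod 6) = 60 × (((97-52)/60) mod 6)
  45/60 = 0.75
  H = 60 × 0.75 = 45° → H = 45.0°
= HSL(45.0°, 36.6%, 32.2%)


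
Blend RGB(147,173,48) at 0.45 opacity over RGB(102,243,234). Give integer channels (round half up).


C = α×F + (1-α)×B, with 1-α = 0.55
R: 0.45×147 + 0.55×102 = 66.15 + 56.10 = 122.25 → 122
G: 0.45×173 + 0.55×243 = 77.85 + 133.65 = 211.50 → 212
B: 0.45×48 + 0.55×234 = 21.60 + 128.70 = 150.30 → 150
= RGB(122, 212, 150)


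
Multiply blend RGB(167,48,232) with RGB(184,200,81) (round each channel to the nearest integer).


Multiply: C = A×B/255, rounded to nearest integer
R: 167×184/255 = 30728/255 ≈ 120.502 → 121
G: 48×200/255 = 9600/255 ≈ 37.647 → 38
B: 232×81/255 = 18792/255 ≈ 73.694 → 74
= RGB(121, 38, 74)


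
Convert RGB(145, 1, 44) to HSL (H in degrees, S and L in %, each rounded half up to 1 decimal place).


Normalize: R'=145/255≈0.5686, G'=1/255≈0.0039, B'=44/255≈0.1725
Max=145/255, Min=1/255, Δ=Max-Min=144/255
L = (Max+Min)/2 = (145+1)/510 = 146/510 = 0.28627… → L = 28.6%
L ≤ 0.5 → S = Δ/(Max+Min) = 144/(145+1) = 144/146 = 0.98630… → S = 98.6%
(the 1/255 factors cancel in S and H, so raw channel differences can be used)
Max is R' → H = 60 × (((G-B)/Δ) mod 6) = 60 × (((1-44)/144) mod 6)
  (-43)/144 = -0.2986…; negative, so add 6 → 5.7013…
  H = 60 × 5.7013… = 342.083…° → H = 342.1°
= HSL(342.1°, 98.6%, 28.6%)


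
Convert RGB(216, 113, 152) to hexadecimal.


R = 216 → D8 (hex)
G = 113 → 71 (hex)
B = 152 → 98 (hex)
Hex = #D87198


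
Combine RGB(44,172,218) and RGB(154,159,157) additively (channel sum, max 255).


Additive: each channel = min(255, C₁+C₂)
R: 44+154 = 198 → 198
G: 172+159 = 331 → 255
B: 218+157 = 375 → 255
= RGB(198, 255, 255)


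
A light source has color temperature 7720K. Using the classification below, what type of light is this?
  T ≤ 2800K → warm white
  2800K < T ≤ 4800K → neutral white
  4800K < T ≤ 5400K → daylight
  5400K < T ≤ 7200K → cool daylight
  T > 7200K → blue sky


Temperature: 7720K
7720K > 7200K → blue sky
Classification: blue sky


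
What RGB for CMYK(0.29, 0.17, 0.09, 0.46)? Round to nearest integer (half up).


R = 255 × (1-C) × (1-K) = 255 × 0.71 × 0.54 = 97.767 → 98
G = 255 × (1-M) × (1-K) = 255 × 0.83 × 0.54 = 114.291 → 114
B = 255 × (1-Y) × (1-K) = 255 × 0.91 × 0.54 = 125.307 → 125
= RGB(98, 114, 125)


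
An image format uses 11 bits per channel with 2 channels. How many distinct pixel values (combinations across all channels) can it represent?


Total bits = 11 bits/channel × 2 channels = 22 bits
Distinct pixel values = 2^22
= 4,194,304 pixel values


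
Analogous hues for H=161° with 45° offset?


Base hue: 161°
Left analog: (161 - 45) mod 360 = 116°
Right analog: (161 + 45) mod 360 = 206°
Analogous hues = 116° and 206°


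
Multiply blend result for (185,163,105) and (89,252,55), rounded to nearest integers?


Multiply: C = A×B/255, rounded to nearest integer
R: 185×89/255 = 16465/255 ≈ 64.569 → 65
G: 163×252/255 = 41076/255 ≈ 161.082 → 161
B: 105×55/255 = 5775/255 ≈ 22.647 → 23
= RGB(65, 161, 23)


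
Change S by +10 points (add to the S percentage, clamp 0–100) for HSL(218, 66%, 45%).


Original S = 66%
Adjustment = +10 percentage points
New S = 66 + (10) = 76
Clamp to [0, 100] → 76
= HSL(218°, 76%, 45%)


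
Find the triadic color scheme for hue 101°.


Triadic: equally spaced at 120° intervals
H1 = 101°
H2 = (101 + 120) mod 360 = 221°
H3 = (101 + 240) mod 360 = 341°
Triadic = 101°, 221°, 341°


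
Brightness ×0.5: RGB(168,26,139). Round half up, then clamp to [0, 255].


Multiply each channel by 0.5, round half up, clamp to [0, 255]
R: 168×0.5 = 84
G: 26×0.5 = 13
B: 139×0.5 = 69.5 → round → 70
= RGB(84, 13, 70)


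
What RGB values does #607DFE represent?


60 → 96 (R)
7D → 125 (G)
FE → 254 (B)
= RGB(96, 125, 254)


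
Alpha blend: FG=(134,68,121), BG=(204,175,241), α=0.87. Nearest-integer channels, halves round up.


C = α×F + (1-α)×B, with 1-α = 0.13
R: 0.87×134 + 0.13×204 = 116.58 + 26.52 = 143.10 → 143
G: 0.87×68 + 0.13×175 = 59.16 + 22.75 = 81.91 → 82
B: 0.87×121 + 0.13×241 = 105.27 + 31.33 = 136.60 → 137
= RGB(143, 82, 137)


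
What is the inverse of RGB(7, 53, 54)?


Invert: (255-R, 255-G, 255-B)
R: 255-7 = 248
G: 255-53 = 202
B: 255-54 = 201
= RGB(248, 202, 201)


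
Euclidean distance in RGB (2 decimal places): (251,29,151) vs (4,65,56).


d = √[(R₁-R₂)² + (G₁-G₂)² + (B₁-B₂)²]
d = √[(251-4)² + (29-65)² + (151-56)²]
d = √[61009 + 1296 + 9025]
d = √71330
d ≈ 267.08


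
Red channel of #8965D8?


Color: #8965D8
R = 89 = 137
G = 65 = 101
B = D8 = 216
Red = 137


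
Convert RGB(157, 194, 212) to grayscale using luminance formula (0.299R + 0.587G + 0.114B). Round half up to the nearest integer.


Gray = 0.299×R + 0.587×G + 0.114×B
Gray = 0.299×157 + 0.587×194 + 0.114×212
Gray = 46.943 + 113.878 + 24.168
Gray = 184.989 → round half up → 185
Gray = 185


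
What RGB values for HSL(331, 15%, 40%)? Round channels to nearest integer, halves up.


H=331°, S=0.15, L=0.40
C = (1-|2L-1|)×S = (1-|-0.20|)×0.15 = 0.12
H' = H/60 = 331/60 ≈ 5.5167; X = C×(1-|H' mod 2 - 1|) = 0.058
m = L - C/2 = 0.40 - 0.06 = 0.34
Sector ⌊H'⌋ = 5 → (R',G',B') = (0.12, 0.0, 0.058)
RGB = ((R'+m)×255, (G'+m)×255, (B'+m)×255) = (117.3, 86.7, 101.49)
Round half up → RGB(117, 87, 101)


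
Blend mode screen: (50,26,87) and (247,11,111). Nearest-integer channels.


Screen: C = 255 - (255-A)×(255-B)/255, rounded to nearest integer
R: 255 - (255-50)×(255-247)/255 = 255 - 1640/255 ≈ 255 - 6.431 = 248.569 → 249
G: 255 - (255-26)×(255-11)/255 = 255 - 55876/255 ≈ 255 - 219.122 = 35.878 → 36
B: 255 - (255-87)×(255-111)/255 = 255 - 24192/255 ≈ 255 - 94.871 = 160.129 → 160
= RGB(249, 36, 160)


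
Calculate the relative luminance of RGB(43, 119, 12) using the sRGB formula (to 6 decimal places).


Linearize each channel (sRGB transfer function): c = v/255; c_lin = c/12.92 if c ≤ 0.04045, else ((c+0.055)/1.055)^2.4
  R: 43/255 ≈ 0.168627 > 0.04045 → ((0.168627+0.055)/1.055)^2.4 ≈ 0.024158
  G: 119/255 ≈ 0.466667 > 0.04045 → ((0.466667+0.055)/1.055)^2.4 ≈ 0.184475
  B: 12/255 ≈ 0.047059 > 0.04045 → ((0.047059+0.055)/1.055)^2.4 ≈ 0.003677
R_lin = 0.024158, G_lin = 0.184475, B_lin = 0.003677
L = 0.2126×R + 0.7152×G + 0.0722×B
L = 0.2126×0.024158 + 0.7152×0.184475 + 0.0722×0.003677
L ≈ 0.137338


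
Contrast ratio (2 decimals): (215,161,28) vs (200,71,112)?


Linearize each sRGB channel c=v/255: c/12.92 if c ≤ 0.04045 else ((c+0.055)/1.055)^2.4
L = 0.2126×R_lin + 0.7152×G_lin + 0.0722×B_lin
Color 1 (215,161,28):
  R=215: 215/255≈0.8431 > 0.04045 → ((0.8431+0.055)/1.055)^2.4 ≈ 0.67954
  G=161: 161/255≈0.6314 > 0.04045 → ((0.6314+0.055)/1.055)^2.4 ≈ 0.35640
  B=28: 28/255≈0.1098 > 0.04045 → ((0.1098+0.055)/1.055)^2.4 ≈ 0.01161
  L1 = 0.2126×0.67954 + 0.7152×0.35640 + 0.0722×0.01161 ≈ 0.40021
Color 2 (200,71,112):
  R=200: 200/255≈0.7843 > 0.04045 → ((0.7843+0.055)/1.055)^2.4 ≈ 0.57758
  G=71: 71/255≈0.2784 > 0.04045 → ((0.2784+0.055)/1.055)^2.4 ≈ 0.06301
  B=112: 112/255≈0.4392 > 0.04045 → ((0.4392+0.055)/1.055)^2.4 ≈ 0.16203
  L2 = 0.2126×0.57758 + 0.7152×0.06301 + 0.0722×0.16203 ≈ 0.17956
Lighter = 0.40021, Darker = 0.17956
Ratio = (L_lighter + 0.05) / (L_darker + 0.05)
Ratio = (0.40021 + 0.05) / (0.17956 + 0.05) = 0.45021 / 0.22956 ≈ 1.9612
Ratio ≈ 1.96:1


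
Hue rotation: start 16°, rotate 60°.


New hue = (H + rotation) mod 360
New hue = (16 + 60) mod 360
= 76 mod 360
= 76°


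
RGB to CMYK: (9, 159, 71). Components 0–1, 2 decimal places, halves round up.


R'=9/255≈0.0353, G'=159/255≈0.6235, B'=71/255≈0.2784
K = 1 - max(R',G',B') = 1 - 159/255 = 96/255 = 0.37647… → 0.38
(1-R'-K)/(1-K) simplifies to (max-R)/max with max = 159:
C = (159-9)/159 = 150/159 = 0.94339… → 0.94
M = (159-159)/159 = 0/159 = 0 → 0.00
Y = (159-71)/159 = 88/159 = 0.55345… → 0.55
= CMYK(0.94, 0.00, 0.55, 0.38)


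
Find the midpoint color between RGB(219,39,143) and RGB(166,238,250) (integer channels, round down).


Midpoint: each channel = ⌊(C₁+C₂)/2⌋
R: ⌊(219+166)/2⌋ = 192
G: ⌊(39+238)/2⌋ = 138
B: ⌊(143+250)/2⌋ = 196
= RGB(192, 138, 196)


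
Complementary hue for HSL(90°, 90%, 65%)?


Complement = opposite side of color wheel = hue + 180°
H' = (90 + 180) mod 360 = 270°
S and L unchanged.
= HSL(270°, 90%, 65%)


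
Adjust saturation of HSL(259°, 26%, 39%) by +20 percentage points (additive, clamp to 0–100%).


Original S = 26%
Adjustment = +20 percentage points
New S = 26 + (20) = 46
Clamp to [0, 100] → 46
= HSL(259°, 46%, 39%)


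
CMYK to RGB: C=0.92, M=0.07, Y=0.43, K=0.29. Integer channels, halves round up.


R = 255 × (1-C) × (1-K) = 255 × 0.08 × 0.71 = 14.484 → 14
G = 255 × (1-M) × (1-K) = 255 × 0.93 × 0.71 = 168.3765 → 168
B = 255 × (1-Y) × (1-K) = 255 × 0.57 × 0.71 = 103.1985 → 103
= RGB(14, 168, 103)


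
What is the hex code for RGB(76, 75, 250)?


R = 76 → 4C (hex)
G = 75 → 4B (hex)
B = 250 → FA (hex)
Hex = #4C4BFA


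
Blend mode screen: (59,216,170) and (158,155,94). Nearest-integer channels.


Screen: C = 255 - (255-A)×(255-B)/255, rounded to nearest integer
R: 255 - (255-59)×(255-158)/255 = 255 - 19012/255 ≈ 255 - 74.557 = 180.443 → 180
G: 255 - (255-216)×(255-155)/255 = 255 - 3900/255 ≈ 255 - 15.294 = 239.706 → 240
B: 255 - (255-170)×(255-94)/255 = 255 - 13685/255 ≈ 255 - 53.667 = 201.333 → 201
= RGB(180, 240, 201)


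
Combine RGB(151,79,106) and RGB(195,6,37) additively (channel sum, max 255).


Additive: each channel = min(255, C₁+C₂)
R: 151+195 = 346 → 255
G: 79+6 = 85 → 85
B: 106+37 = 143 → 143
= RGB(255, 85, 143)


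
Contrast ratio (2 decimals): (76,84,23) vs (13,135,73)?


Linearize each sRGB channel c=v/255: c/12.92 if c ≤ 0.04045 else ((c+0.055)/1.055)^2.4
L = 0.2126×R_lin + 0.7152×G_lin + 0.0722×B_lin
Color 1 (76,84,23):
  R=76: 76/255≈0.2980 > 0.04045 → ((0.2980+0.055)/1.055)^2.4 ≈ 0.07227
  G=84: 84/255≈0.3294 > 0.04045 → ((0.3294+0.055)/1.055)^2.4 ≈ 0.08866
  B=23: 23/255≈0.0902 > 0.04045 → ((0.0902+0.055)/1.055)^2.4 ≈ 0.00857
  L1 = 0.2126×0.07227 + 0.7152×0.08866 + 0.0722×0.00857 ≈ 0.07939
Color 2 (13,135,73):
  R=13: 13/255≈0.0510 > 0.04045 → ((0.0510+0.055)/1.055)^2.4 ≈ 0.00402
  G=135: 135/255≈0.5294 > 0.04045 → ((0.5294+0.055)/1.055)^2.4 ≈ 0.24228
  B=73: 73/255≈0.2863 > 0.04045 → ((0.2863+0.055)/1.055)^2.4 ≈ 0.06663
  L2 = 0.2126×0.00402 + 0.7152×0.24228 + 0.0722×0.06663 ≈ 0.17895
Lighter = 0.17895, Darker = 0.07939
Ratio = (L_lighter + 0.05) / (L_darker + 0.05)
Ratio = (0.17895 + 0.05) / (0.07939 + 0.05) = 0.22895 / 0.12939 ≈ 1.7694
Ratio ≈ 1.77:1


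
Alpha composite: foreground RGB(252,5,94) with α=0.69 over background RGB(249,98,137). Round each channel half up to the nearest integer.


C = α×F + (1-α)×B, with 1-α = 0.31
R: 0.69×252 + 0.31×249 = 173.88 + 77.19 = 251.07 → 251
G: 0.69×5 + 0.31×98 = 3.45 + 30.38 = 33.83 → 34
B: 0.69×94 + 0.31×137 = 64.86 + 42.47 = 107.33 → 107
= RGB(251, 34, 107)


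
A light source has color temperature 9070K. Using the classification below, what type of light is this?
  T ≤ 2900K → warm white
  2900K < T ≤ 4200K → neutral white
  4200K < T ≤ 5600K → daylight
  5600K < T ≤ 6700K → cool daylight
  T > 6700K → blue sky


Temperature: 9070K
9070K > 6700K → blue sky
Classification: blue sky


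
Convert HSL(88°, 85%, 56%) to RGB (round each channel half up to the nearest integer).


H=88°, S=0.85, L=0.56
C = (1-|2L-1|)×S = (1-|0.12|)×0.85 = 0.748
H' = H/60 = 88/60 ≈ 1.4667; X = C×(1-|H' mod 2 - 1|) ≈ 0.3989
m = L - C/2 = 0.56 - 0.374 = 0.186
Sector ⌊H'⌋ = 1 → (R',G',B') = (≈0.3989, 0.748, 0.0)
RGB = ((R'+m)×255, (G'+m)×255, (B'+m)×255) = (149.158, 238.17, 47.43)
Round half up → RGB(149, 238, 47)


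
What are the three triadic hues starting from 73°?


Triadic: equally spaced at 120° intervals
H1 = 73°
H2 = (73 + 120) mod 360 = 193°
H3 = (73 + 240) mod 360 = 313°
Triadic = 73°, 193°, 313°


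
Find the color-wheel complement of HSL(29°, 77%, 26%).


Complement = opposite side of color wheel = hue + 180°
H' = (29 + 180) mod 360 = 209°
S and L unchanged.
= HSL(209°, 77%, 26%)


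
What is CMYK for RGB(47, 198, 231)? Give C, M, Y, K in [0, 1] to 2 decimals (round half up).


R'=47/255≈0.1843, G'=198/255≈0.7765, B'=231/255≈0.9059
K = 1 - max(R',G',B') = 1 - 231/255 = 24/255 = 0.09411… → 0.09
(1-R'-K)/(1-K) simplifies to (max-R)/max with max = 231:
C = (231-47)/231 = 184/231 = 0.79653… → 0.80
M = (231-198)/231 = 33/231 = 0.14285… → 0.14
Y = (231-231)/231 = 0/231 = 0 → 0.00
= CMYK(0.80, 0.14, 0.00, 0.09)


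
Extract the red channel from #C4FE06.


Color: #C4FE06
R = C4 = 196
G = FE = 254
B = 06 = 6
Red = 196


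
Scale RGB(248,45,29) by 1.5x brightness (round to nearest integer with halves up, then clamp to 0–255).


Multiply each channel by 1.5, round half up, clamp to [0, 255]
R: 248×1.5 = 372 → clamp → 255
G: 45×1.5 = 67.5 → round → 68
B: 29×1.5 = 43.5 → round → 44
= RGB(255, 68, 44)


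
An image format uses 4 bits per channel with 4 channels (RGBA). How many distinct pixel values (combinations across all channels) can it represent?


Total bits = 4 bits/channel × 4 channels = 16 bits
Distinct pixel values = 2^16
= 65,536 pixel values


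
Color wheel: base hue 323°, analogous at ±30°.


Base hue: 323°
Left analog: (323 - 30) mod 360 = 293°
Right analog: (323 + 30) mod 360 = 353°
Analogous hues = 293° and 353°


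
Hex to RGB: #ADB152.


AD → 173 (R)
B1 → 177 (G)
52 → 82 (B)
= RGB(173, 177, 82)


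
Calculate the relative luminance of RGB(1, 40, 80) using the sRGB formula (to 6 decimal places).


Linearize each channel (sRGB transfer function): c = v/255; c_lin = c/12.92 if c ≤ 0.04045, else ((c+0.055)/1.055)^2.4
  R: 1/255 ≈ 0.003922 ≤ 0.04045 → 0.003922/12.92 ≈ 0.000304
  G: 40/255 ≈ 0.156863 > 0.04045 → ((0.156863+0.055)/1.055)^2.4 ≈ 0.021219
  B: 80/255 ≈ 0.313725 > 0.04045 → ((0.313725+0.055)/1.055)^2.4 ≈ 0.080220
R_lin = 0.000304, G_lin = 0.021219, B_lin = 0.080220
L = 0.2126×R + 0.7152×G + 0.0722×B
L = 0.2126×0.000304 + 0.7152×0.021219 + 0.0722×0.080220
L ≈ 0.021032


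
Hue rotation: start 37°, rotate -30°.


New hue = (H + rotation) mod 360
New hue = (37 -30) mod 360
= 7 mod 360
= 7°


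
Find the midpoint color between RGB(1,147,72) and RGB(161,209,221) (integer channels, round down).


Midpoint: each channel = ⌊(C₁+C₂)/2⌋
R: ⌊(1+161)/2⌋ = 81
G: ⌊(147+209)/2⌋ = 178
B: ⌊(72+221)/2⌋ = 146
= RGB(81, 178, 146)


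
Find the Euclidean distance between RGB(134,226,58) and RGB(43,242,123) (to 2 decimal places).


d = √[(R₁-R₂)² + (G₁-G₂)² + (B₁-B₂)²]
d = √[(134-43)² + (226-242)² + (58-123)²]
d = √[8281 + 256 + 4225]
d = √12762
d ≈ 112.97


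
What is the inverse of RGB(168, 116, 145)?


Invert: (255-R, 255-G, 255-B)
R: 255-168 = 87
G: 255-116 = 139
B: 255-145 = 110
= RGB(87, 139, 110)


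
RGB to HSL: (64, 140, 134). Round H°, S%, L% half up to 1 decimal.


Normalize: R'=64/255≈0.2510, G'=140/255≈0.5490, B'=134/255≈0.5255
Max=140/255, Min=64/255, Δ=Max-Min=76/255
L = (Max+Min)/2 = (140+64)/510 = 204/510 = 0.4 → L = 40.0%
L ≤ 0.5 → S = Δ/(Max+Min) = 76/(140+64) = 76/204 = 0.37254… → S = 37.3%
(the 1/255 factors cancel in S and H, so raw channel differences can be used)
Max is G' → H = 60 × ((B-R)/Δ + 2) = 60 × ((134-64)/76 + 2)
  70/76 + 2 = 0.9210… + 2 = 2.9210…
  H = 60 × 2.9210… = 175.263…° → H = 175.3°
= HSL(175.3°, 37.3%, 40.0%)


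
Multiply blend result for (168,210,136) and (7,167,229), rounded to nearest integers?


Multiply: C = A×B/255, rounded to nearest integer
R: 168×7/255 = 1176/255 ≈ 4.612 → 5
G: 210×167/255 = 35070/255 ≈ 137.529 → 138
B: 136×229/255 = 31144/255 ≈ 122.133 → 122
= RGB(5, 138, 122)


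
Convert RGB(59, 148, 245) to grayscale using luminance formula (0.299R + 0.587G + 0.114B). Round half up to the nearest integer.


Gray = 0.299×R + 0.587×G + 0.114×B
Gray = 0.299×59 + 0.587×148 + 0.114×245
Gray = 17.641 + 86.876 + 27.930
Gray = 132.447 → round half up → 132
Gray = 132


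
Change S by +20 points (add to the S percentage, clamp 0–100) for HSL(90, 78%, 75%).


Original S = 78%
Adjustment = +20 percentage points
New S = 78 + (20) = 98
Clamp to [0, 100] → 98
= HSL(90°, 98%, 75%)


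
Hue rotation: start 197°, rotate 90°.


New hue = (H + rotation) mod 360
New hue = (197 + 90) mod 360
= 287 mod 360
= 287°


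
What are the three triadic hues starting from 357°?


Triadic: equally spaced at 120° intervals
H1 = 357°
H2 = (357 + 120) mod 360 = 117°
H3 = (357 + 240) mod 360 = 237°
Triadic = 357°, 117°, 237°


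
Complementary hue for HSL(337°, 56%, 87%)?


Complement = opposite side of color wheel = hue + 180°
H' = (337 + 180) mod 360 = 157°
S and L unchanged.
= HSL(157°, 56%, 87%)


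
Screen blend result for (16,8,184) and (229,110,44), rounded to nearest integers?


Screen: C = 255 - (255-A)×(255-B)/255, rounded to nearest integer
R: 255 - (255-16)×(255-229)/255 = 255 - 6214/255 ≈ 255 - 24.369 = 230.631 → 231
G: 255 - (255-8)×(255-110)/255 = 255 - 35815/255 ≈ 255 - 140.451 = 114.549 → 115
B: 255 - (255-184)×(255-44)/255 = 255 - 14981/255 ≈ 255 - 58.749 = 196.251 → 196
= RGB(231, 115, 196)


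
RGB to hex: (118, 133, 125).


R = 118 → 76 (hex)
G = 133 → 85 (hex)
B = 125 → 7D (hex)
Hex = #76857D


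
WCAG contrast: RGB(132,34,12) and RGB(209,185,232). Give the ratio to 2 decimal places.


Linearize each sRGB channel c=v/255: c/12.92 if c ≤ 0.04045 else ((c+0.055)/1.055)^2.4
L = 0.2126×R_lin + 0.7152×G_lin + 0.0722×B_lin
Color 1 (132,34,12):
  R=132: 132/255≈0.5176 > 0.04045 → ((0.5176+0.055)/1.055)^2.4 ≈ 0.23074
  G=34: 34/255≈0.1333 > 0.04045 → ((0.1333+0.055)/1.055)^2.4 ≈ 0.01600
  B=12: 12/255≈0.0471 > 0.04045 → ((0.0471+0.055)/1.055)^2.4 ≈ 0.00368
  L1 = 0.2126×0.23074 + 0.7152×0.01600 + 0.0722×0.00368 ≈ 0.06076
Color 2 (209,185,232):
  R=209: 209/255≈0.8196 > 0.04045 → ((0.8196+0.055)/1.055)^2.4 ≈ 0.63760
  G=185: 185/255≈0.7255 > 0.04045 → ((0.7255+0.055)/1.055)^2.4 ≈ 0.48515
  B=232: 232/255≈0.9098 > 0.04045 → ((0.9098+0.055)/1.055)^2.4 ≈ 0.80695
  L2 = 0.2126×0.63760 + 0.7152×0.48515 + 0.0722×0.80695 ≈ 0.54079
Lighter = 0.54079, Darker = 0.06076
Ratio = (L_lighter + 0.05) / (L_darker + 0.05)
Ratio = (0.54079 + 0.05) / (0.06076 + 0.05) = 0.59079 / 0.11076 ≈ 5.3339
Ratio ≈ 5.33:1


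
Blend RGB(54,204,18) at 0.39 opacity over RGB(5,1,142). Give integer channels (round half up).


C = α×F + (1-α)×B, with 1-α = 0.61
R: 0.39×54 + 0.61×5 = 21.06 + 3.05 = 24.11 → 24
G: 0.39×204 + 0.61×1 = 79.56 + 0.61 = 80.17 → 80
B: 0.39×18 + 0.61×142 = 7.02 + 86.62 = 93.64 → 94
= RGB(24, 80, 94)


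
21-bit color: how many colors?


Colors = 2^bits = 2^21
= 2,097,152 colors


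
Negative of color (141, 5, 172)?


Invert: (255-R, 255-G, 255-B)
R: 255-141 = 114
G: 255-5 = 250
B: 255-172 = 83
= RGB(114, 250, 83)


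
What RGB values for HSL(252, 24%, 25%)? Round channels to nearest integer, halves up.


H=252°, S=0.24, L=0.25
C = (1-|2L-1|)×S = (1-|-0.50|)×0.24 = 0.12
H' = H/60 = 252/60 ≈ 4.2000; X = C×(1-|H' mod 2 - 1|) = 0.024
m = L - C/2 = 0.25 - 0.06 = 0.19
Sector ⌊H'⌋ = 4 → (R',G',B') = (0.024, 0.0, 0.12)
RGB = ((R'+m)×255, (G'+m)×255, (B'+m)×255) = (54.57, 48.45, 79.05)
Round half up → RGB(55, 48, 79)


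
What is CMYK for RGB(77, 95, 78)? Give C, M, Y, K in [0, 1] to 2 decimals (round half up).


R'=77/255≈0.3020, G'=95/255≈0.3725, B'=78/255≈0.3059
K = 1 - max(R',G',B') = 1 - 95/255 = 160/255 = 0.62745… → 0.63
(1-R'-K)/(1-K) simplifies to (max-R)/max with max = 95:
C = (95-77)/95 = 18/95 = 0.18947… → 0.19
M = (95-95)/95 = 0/95 = 0 → 0.00
Y = (95-78)/95 = 17/95 = 0.17894… → 0.18
= CMYK(0.19, 0.00, 0.18, 0.63)


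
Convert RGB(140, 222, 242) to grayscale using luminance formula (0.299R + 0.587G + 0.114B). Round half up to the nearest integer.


Gray = 0.299×R + 0.587×G + 0.114×B
Gray = 0.299×140 + 0.587×222 + 0.114×242
Gray = 41.860 + 130.314 + 27.588
Gray = 199.762 → round half up → 200
Gray = 200


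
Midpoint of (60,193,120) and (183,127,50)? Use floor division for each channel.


Midpoint: each channel = ⌊(C₁+C₂)/2⌋
R: ⌊(60+183)/2⌋ = 121
G: ⌊(193+127)/2⌋ = 160
B: ⌊(120+50)/2⌋ = 85
= RGB(121, 160, 85)


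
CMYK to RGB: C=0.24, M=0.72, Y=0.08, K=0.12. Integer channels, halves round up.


R = 255 × (1-C) × (1-K) = 255 × 0.76 × 0.88 = 170.544 → 171
G = 255 × (1-M) × (1-K) = 255 × 0.28 × 0.88 = 62.832 → 63
B = 255 × (1-Y) × (1-K) = 255 × 0.92 × 0.88 = 206.448 → 206
= RGB(171, 63, 206)


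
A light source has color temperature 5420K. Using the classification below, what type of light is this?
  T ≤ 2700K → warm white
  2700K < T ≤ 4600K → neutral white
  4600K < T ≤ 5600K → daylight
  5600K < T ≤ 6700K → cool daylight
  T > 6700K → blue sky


Temperature: 5420K
4600K < 5420K ≤ 5600K → daylight
Classification: daylight


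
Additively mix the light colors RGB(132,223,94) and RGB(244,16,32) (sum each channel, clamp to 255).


Additive: each channel = min(255, C₁+C₂)
R: 132+244 = 376 → 255
G: 223+16 = 239 → 239
B: 94+32 = 126 → 126
= RGB(255, 239, 126)


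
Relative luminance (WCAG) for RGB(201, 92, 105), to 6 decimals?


Linearize each channel (sRGB transfer function): c = v/255; c_lin = c/12.92 if c ≤ 0.04045, else ((c+0.055)/1.055)^2.4
  R: 201/255 ≈ 0.788235 > 0.04045 → ((0.788235+0.055)/1.055)^2.4 ≈ 0.584078
  G: 92/255 ≈ 0.360784 > 0.04045 → ((0.360784+0.055)/1.055)^2.4 ≈ 0.107023
  B: 105/255 ≈ 0.411765 > 0.04045 → ((0.411765+0.055)/1.055)^2.4 ≈ 0.141263
R_lin = 0.584078, G_lin = 0.107023, B_lin = 0.141263
L = 0.2126×R + 0.7152×G + 0.0722×B
L = 0.2126×0.584078 + 0.7152×0.107023 + 0.0722×0.141263
L ≈ 0.210917


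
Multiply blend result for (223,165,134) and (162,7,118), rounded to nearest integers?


Multiply: C = A×B/255, rounded to nearest integer
R: 223×162/255 = 36126/255 ≈ 141.671 → 142
G: 165×7/255 = 1155/255 ≈ 4.529 → 5
B: 134×118/255 = 15812/255 ≈ 62.008 → 62
= RGB(142, 5, 62)


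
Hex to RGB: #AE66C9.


AE → 174 (R)
66 → 102 (G)
C9 → 201 (B)
= RGB(174, 102, 201)


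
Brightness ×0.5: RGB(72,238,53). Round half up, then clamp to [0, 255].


Multiply each channel by 0.5, round half up, clamp to [0, 255]
R: 72×0.5 = 36
G: 238×0.5 = 119
B: 53×0.5 = 26.5 → round → 27
= RGB(36, 119, 27)


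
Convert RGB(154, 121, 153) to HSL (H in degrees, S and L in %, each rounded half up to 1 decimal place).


Normalize: R'=154/255≈0.6039, G'=121/255≈0.4745, B'=153/255≈0.6000
Max=154/255, Min=121/255, Δ=Max-Min=33/255
L = (Max+Min)/2 = (154+121)/510 = 275/510 = 0.53921… → L = 53.9%
L > 0.5 → S = Δ/(2-Max-Min) = 33/(510-154-121) = 33/235 = 0.14042… → S = 14.0%
(the 1/255 factors cancel in S and H, so raw channel differences can be used)
Max is R' → H = 60 × (((G-B)/Δ) mod 6) = 60 × (((121-153)/33) mod 6)
  (-32)/33 = -0.9696…; negative, so add 6 → 5.0303…
  H = 60 × 5.0303… = 301.818…° → H = 301.8°
= HSL(301.8°, 14.0%, 53.9%)


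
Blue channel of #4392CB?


Color: #4392CB
R = 43 = 67
G = 92 = 146
B = CB = 203
Blue = 203


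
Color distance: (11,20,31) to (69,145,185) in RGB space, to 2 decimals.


d = √[(R₁-R₂)² + (G₁-G₂)² + (B₁-B₂)²]
d = √[(11-69)² + (20-145)² + (31-185)²]
d = √[3364 + 15625 + 23716]
d = √42705
d ≈ 206.65


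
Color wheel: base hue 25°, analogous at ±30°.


Base hue: 25°
Left analog: (25 - 30) mod 360 = 355°
Right analog: (25 + 30) mod 360 = 55°
Analogous hues = 355° and 55°


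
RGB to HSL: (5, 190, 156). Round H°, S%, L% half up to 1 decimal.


Normalize: R'=5/255≈0.0196, G'=190/255≈0.7451, B'=156/255≈0.6118
Max=190/255, Min=5/255, Δ=Max-Min=185/255
L = (Max+Min)/2 = (190+5)/510 = 195/510 = 0.38235… → L = 38.2%
L ≤ 0.5 → S = Δ/(Max+Min) = 185/(190+5) = 185/195 = 0.94871… → S = 94.9%
(the 1/255 factors cancel in S and H, so raw channel differences can be used)
Max is G' → H = 60 × ((B-R)/Δ + 2) = 60 × ((156-5)/185 + 2)
  151/185 + 2 = 0.8162… + 2 = 2.8162…
  H = 60 × 2.8162… = 168.972…° → H = 169.0°
= HSL(169.0°, 94.9%, 38.2%)


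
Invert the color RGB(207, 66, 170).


Invert: (255-R, 255-G, 255-B)
R: 255-207 = 48
G: 255-66 = 189
B: 255-170 = 85
= RGB(48, 189, 85)


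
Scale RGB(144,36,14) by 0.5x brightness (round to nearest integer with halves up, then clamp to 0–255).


Multiply each channel by 0.5, round half up, clamp to [0, 255]
R: 144×0.5 = 72
G: 36×0.5 = 18
B: 14×0.5 = 7
= RGB(72, 18, 7)


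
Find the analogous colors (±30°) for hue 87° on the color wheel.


Base hue: 87°
Left analog: (87 - 30) mod 360 = 57°
Right analog: (87 + 30) mod 360 = 117°
Analogous hues = 57° and 117°


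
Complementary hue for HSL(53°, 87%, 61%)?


Complement = opposite side of color wheel = hue + 180°
H' = (53 + 180) mod 360 = 233°
S and L unchanged.
= HSL(233°, 87%, 61%)


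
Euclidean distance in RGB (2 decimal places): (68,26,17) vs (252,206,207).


d = √[(R₁-R₂)² + (G₁-G₂)² + (B₁-B₂)²]
d = √[(68-252)² + (26-206)² + (17-207)²]
d = √[33856 + 32400 + 36100]
d = √102356
d ≈ 319.93


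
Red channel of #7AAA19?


Color: #7AAA19
R = 7A = 122
G = AA = 170
B = 19 = 25
Red = 122


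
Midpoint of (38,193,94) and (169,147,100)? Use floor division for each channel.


Midpoint: each channel = ⌊(C₁+C₂)/2⌋
R: ⌊(38+169)/2⌋ = 103
G: ⌊(193+147)/2⌋ = 170
B: ⌊(94+100)/2⌋ = 97
= RGB(103, 170, 97)


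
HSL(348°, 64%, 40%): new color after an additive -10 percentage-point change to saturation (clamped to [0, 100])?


Original S = 64%
Adjustment = -10 percentage points
New S = 64 + (-10) = 54
Clamp to [0, 100] → 54
= HSL(348°, 54%, 40%)


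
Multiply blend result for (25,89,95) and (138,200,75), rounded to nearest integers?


Multiply: C = A×B/255, rounded to nearest integer
R: 25×138/255 = 3450/255 ≈ 13.529 → 14
G: 89×200/255 = 17800/255 ≈ 69.804 → 70
B: 95×75/255 = 7125/255 ≈ 27.941 → 28
= RGB(14, 70, 28)


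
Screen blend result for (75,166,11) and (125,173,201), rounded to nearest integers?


Screen: C = 255 - (255-A)×(255-B)/255, rounded to nearest integer
R: 255 - (255-75)×(255-125)/255 = 255 - 23400/255 ≈ 255 - 91.765 = 163.235 → 163
G: 255 - (255-166)×(255-173)/255 = 255 - 7298/255 ≈ 255 - 28.620 = 226.380 → 226
B: 255 - (255-11)×(255-201)/255 = 255 - 13176/255 ≈ 255 - 51.671 = 203.329 → 203
= RGB(163, 226, 203)


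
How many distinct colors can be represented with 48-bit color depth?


Colors = 2^bits = 2^48
= 281,474,976,710,656 colors


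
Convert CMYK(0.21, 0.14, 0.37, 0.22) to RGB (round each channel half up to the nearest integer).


R = 255 × (1-C) × (1-K) = 255 × 0.79 × 0.78 = 157.131 → 157
G = 255 × (1-M) × (1-K) = 255 × 0.86 × 0.78 = 171.054 → 171
B = 255 × (1-Y) × (1-K) = 255 × 0.63 × 0.78 = 125.307 → 125
= RGB(157, 171, 125)


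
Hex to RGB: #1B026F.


1B → 27 (R)
02 → 2 (G)
6F → 111 (B)
= RGB(27, 2, 111)


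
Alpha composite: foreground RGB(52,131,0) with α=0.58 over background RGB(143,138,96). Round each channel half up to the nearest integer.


C = α×F + (1-α)×B, with 1-α = 0.42
R: 0.58×52 + 0.42×143 = 30.16 + 60.06 = 90.22 → 90
G: 0.58×131 + 0.42×138 = 75.98 + 57.96 = 133.94 → 134
B: 0.58×0 + 0.42×96 = 0.00 + 40.32 = 40.32 → 40
= RGB(90, 134, 40)


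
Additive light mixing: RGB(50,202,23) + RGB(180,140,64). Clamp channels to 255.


Additive: each channel = min(255, C₁+C₂)
R: 50+180 = 230 → 230
G: 202+140 = 342 → 255
B: 23+64 = 87 → 87
= RGB(230, 255, 87)


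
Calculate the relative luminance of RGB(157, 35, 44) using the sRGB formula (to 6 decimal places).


Linearize each channel (sRGB transfer function): c = v/255; c_lin = c/12.92 if c ≤ 0.04045, else ((c+0.055)/1.055)^2.4
  R: 157/255 ≈ 0.615686 > 0.04045 → ((0.615686+0.055)/1.055)^2.4 ≈ 0.337164
  G: 35/255 ≈ 0.137255 > 0.04045 → ((0.137255+0.055)/1.055)^2.4 ≈ 0.016807
  B: 44/255 ≈ 0.172549 > 0.04045 → ((0.172549+0.055)/1.055)^2.4 ≈ 0.025187
R_lin = 0.337164, G_lin = 0.016807, B_lin = 0.025187
L = 0.2126×R + 0.7152×G + 0.0722×B
L = 0.2126×0.337164 + 0.7152×0.016807 + 0.0722×0.025187
L ≈ 0.085520


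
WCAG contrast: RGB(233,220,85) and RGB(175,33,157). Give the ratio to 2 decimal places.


Linearize each sRGB channel c=v/255: c/12.92 if c ≤ 0.04045 else ((c+0.055)/1.055)^2.4
L = 0.2126×R_lin + 0.7152×G_lin + 0.0722×B_lin
Color 1 (233,220,85):
  R=233: 233/255≈0.9137 > 0.04045 → ((0.9137+0.055)/1.055)^2.4 ≈ 0.81485
  G=220: 220/255≈0.8627 > 0.04045 → ((0.8627+0.055)/1.055)^2.4 ≈ 0.71569
  B=85: 85/255≈0.3333 > 0.04045 → ((0.3333+0.055)/1.055)^2.4 ≈ 0.09084
  L1 = 0.2126×0.81485 + 0.7152×0.71569 + 0.0722×0.09084 ≈ 0.69166
Color 2 (175,33,157):
  R=175: 175/255≈0.6863 > 0.04045 → ((0.6863+0.055)/1.055)^2.4 ≈ 0.42869
  G=33: 33/255≈0.1294 > 0.04045 → ((0.1294+0.055)/1.055)^2.4 ≈ 0.01521
  B=157: 157/255≈0.6157 > 0.04045 → ((0.6157+0.055)/1.055)^2.4 ≈ 0.33716
  L2 = 0.2126×0.42869 + 0.7152×0.01521 + 0.0722×0.33716 ≈ 0.12636
Lighter = 0.69166, Darker = 0.12636
Ratio = (L_lighter + 0.05) / (L_darker + 0.05)
Ratio = (0.69166 + 0.05) / (0.12636 + 0.05) = 0.74166 / 0.17636 ≈ 4.2054
Ratio ≈ 4.21:1


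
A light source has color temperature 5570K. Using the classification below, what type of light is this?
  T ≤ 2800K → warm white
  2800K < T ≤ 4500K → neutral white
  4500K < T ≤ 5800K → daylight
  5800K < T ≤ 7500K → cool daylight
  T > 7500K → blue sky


Temperature: 5570K
4500K < 5570K ≤ 5800K → daylight
Classification: daylight


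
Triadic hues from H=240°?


Triadic: equally spaced at 120° intervals
H1 = 240°
H2 = (240 + 120) mod 360 = 0°
H3 = (240 + 240) mod 360 = 120°
Triadic = 240°, 0°, 120°


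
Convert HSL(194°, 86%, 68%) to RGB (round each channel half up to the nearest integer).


H=194°, S=0.86, L=0.68
C = (1-|2L-1|)×S = (1-|0.36|)×0.86 = 0.5504
H' = H/60 = 194/60 ≈ 3.2333; X = C×(1-|H' mod 2 - 1|) ≈ 0.4220
m = L - C/2 = 0.68 - 0.2752 = 0.4048
Sector ⌊H'⌋ = 3 → (R',G',B') = (0.0, ≈0.4220, 0.5504)
RGB = ((R'+m)×255, (G'+m)×255, (B'+m)×255) = (103.224, 210.8272, 243.576)
Round half up → RGB(103, 211, 244)


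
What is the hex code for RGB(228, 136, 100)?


R = 228 → E4 (hex)
G = 136 → 88 (hex)
B = 100 → 64 (hex)
Hex = #E48864


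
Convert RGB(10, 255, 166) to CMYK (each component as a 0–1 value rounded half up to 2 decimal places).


R'=10/255≈0.0392, G'=255/255≈1.0000, B'=166/255≈0.6510
K = 1 - max(R',G',B') = 1 - 255/255 = 0/255 = 0 → 0.00
(1-R'-K)/(1-K) simplifies to (max-R)/max with max = 255:
C = (255-10)/255 = 245/255 = 0.96078… → 0.96
M = (255-255)/255 = 0/255 = 0 → 0.00
Y = (255-166)/255 = 89/255 = 0.34901… → 0.35
= CMYK(0.96, 0.00, 0.35, 0.00)


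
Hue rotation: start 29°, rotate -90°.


New hue = (H + rotation) mod 360
New hue = (29 -90) mod 360
= -61 mod 360
= 299°


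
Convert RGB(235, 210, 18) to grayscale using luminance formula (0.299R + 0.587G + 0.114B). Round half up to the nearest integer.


Gray = 0.299×R + 0.587×G + 0.114×B
Gray = 0.299×235 + 0.587×210 + 0.114×18
Gray = 70.265 + 123.270 + 2.052
Gray = 195.587 → round half up → 196
Gray = 196


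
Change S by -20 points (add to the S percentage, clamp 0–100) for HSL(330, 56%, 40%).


Original S = 56%
Adjustment = -20 percentage points
New S = 56 + (-20) = 36
Clamp to [0, 100] → 36
= HSL(330°, 36%, 40%)


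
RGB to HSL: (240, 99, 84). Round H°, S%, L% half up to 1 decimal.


Normalize: R'=240/255≈0.9412, G'=99/255≈0.3882, B'=84/255≈0.3294
Max=240/255, Min=84/255, Δ=Max-Min=156/255
L = (Max+Min)/2 = (240+84)/510 = 324/510 = 0.63529… → L = 63.5%
L > 0.5 → S = Δ/(2-Max-Min) = 156/(510-240-84) = 156/186 = 0.83870… → S = 83.9%
(the 1/255 factors cancel in S and H, so raw channel differences can be used)
Max is R' → H = 60 × (((G-B)/Δ) mod 6) = 60 × (((99-84)/156) mod 6)
  15/156 = 0.0961…
  H = 60 × 0.0961… = 5.769…° → H = 5.8°
= HSL(5.8°, 83.9%, 63.5%)


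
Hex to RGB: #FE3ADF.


FE → 254 (R)
3A → 58 (G)
DF → 223 (B)
= RGB(254, 58, 223)


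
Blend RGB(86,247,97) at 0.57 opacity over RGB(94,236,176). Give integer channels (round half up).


C = α×F + (1-α)×B, with 1-α = 0.43
R: 0.57×86 + 0.43×94 = 49.02 + 40.42 = 89.44 → 89
G: 0.57×247 + 0.43×236 = 140.79 + 101.48 = 242.27 → 242
B: 0.57×97 + 0.43×176 = 55.29 + 75.68 = 130.97 → 131
= RGB(89, 242, 131)
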